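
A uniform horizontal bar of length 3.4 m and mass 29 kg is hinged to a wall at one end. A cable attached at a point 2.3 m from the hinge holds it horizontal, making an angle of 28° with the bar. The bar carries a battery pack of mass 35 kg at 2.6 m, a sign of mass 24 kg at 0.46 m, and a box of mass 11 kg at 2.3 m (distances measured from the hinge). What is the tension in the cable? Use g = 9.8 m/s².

Sum moments about the hinge (the unknown hinge reaction has zero arm there).
Beam weight: 29 × 9.8 = 284.2 N down at 1.7 m → arm 1.7 m, τ = 284.2 × 1.7 = 483.1 N·m clockwise.
Battery pack: 35 × 9.8 = 343 N down at 2.6 m → arm 2.6 m, τ = 343 × 2.6 = 891.8 N·m clockwise.
Sign: 24 × 9.8 = 235.2 N down at 0.46 m → arm 0.46 m, τ = 235.2 × 0.46 = 108.2 N·m clockwise.
Box: 11 × 9.8 = 107.8 N down at 2.3 m → arm 2.3 m, τ = 107.8 × 2.3 = 247.9 N·m clockwise.
Total clockwise load moment = 1731 N·m.
The cable tension T acts at 2.3 m; only its component perpendicular to the bar, T sinθ, produces torque. sin 28° = 0.4695.
Balancing moments: T × 2.3 × 0.4695 = 1731, giving T = 1731 / 1.08 = 1600 N.

T ≈ 1600 N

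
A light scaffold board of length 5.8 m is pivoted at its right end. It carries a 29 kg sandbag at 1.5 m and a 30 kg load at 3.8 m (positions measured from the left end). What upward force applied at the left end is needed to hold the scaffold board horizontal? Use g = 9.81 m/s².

Take moments about the right end.
Sandbag: 29 × 9.81 = 284.5 N down at 1.5 m → arm 4.3 m, τ = 284.5 × 4.3 = 1223 N·m counterclockwise.
Load: 30 × 9.81 = 294.3 N down at 3.8 m → arm 2 m, τ = 294.3 × 2 = 588.6 N·m counterclockwise.
Net moment of the loads = 1812 N·m counterclockwise.
The upward force F acts at the left end, arm 5.8 m, giving F × 5.8 clockwise.
Balancing moments: F × 5.8 = 1812, giving F = 1812 / 5.8 = 312 N.

F ≈ 312 N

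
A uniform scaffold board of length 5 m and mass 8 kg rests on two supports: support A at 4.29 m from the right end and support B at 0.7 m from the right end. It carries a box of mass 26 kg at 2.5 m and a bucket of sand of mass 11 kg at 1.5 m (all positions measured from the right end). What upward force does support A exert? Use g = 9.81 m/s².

R_A ≈ 191 N

About support B:
Beam weight: 8 × 9.81 = 78.48 N down at 2.5 m → arm 1.8 m, τ = 78.48 × 1.8 = 141.3 N·m counterclockwise.
Box: 26 × 9.81 = 255.1 N down at 2.5 m → arm 1.8 m, τ = 255.1 × 1.8 = 459.2 N·m counterclockwise.
Bucket of sand: 11 × 9.81 = 107.9 N down at 1.5 m → arm 0.8 m, τ = 107.9 × 0.8 = 86.32 N·m counterclockwise.
Net load moment about support B = 686.8 N·m counterclockwise.
Reaction R at support A is upward at 4.29 m, arm 3.59 m → moment R × 3.59 clockwise.
For rotational equilibrium, R × 3.59 = 686.8, so R = 191 N.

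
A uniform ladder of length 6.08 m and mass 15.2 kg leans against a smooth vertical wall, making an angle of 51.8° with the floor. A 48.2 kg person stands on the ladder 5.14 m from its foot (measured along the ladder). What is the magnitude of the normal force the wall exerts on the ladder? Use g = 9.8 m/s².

N_wall ≈ 373 N

Take moments about the foot of the ladder.
Ladder weight 15.2×9.8 = 149 N acts at 3.04 m along the ladder; its horizontal arm is 3.04·cos51.8° = 1.88 m → τ = 280.1 N·m clockwise.
Person: 48.2×9.8 = 472.4 N at 5.14 m → arm 3.179 m → τ = 1502 N·m clockwise.
Wall normal N acts horizontally at the top; its moment arm is the height L sinθ = 6.08·sin51.8° = 4.778 m, counterclockwise.
Setting net torque to zero: N × 4.778 = 1782 → N = 373 N.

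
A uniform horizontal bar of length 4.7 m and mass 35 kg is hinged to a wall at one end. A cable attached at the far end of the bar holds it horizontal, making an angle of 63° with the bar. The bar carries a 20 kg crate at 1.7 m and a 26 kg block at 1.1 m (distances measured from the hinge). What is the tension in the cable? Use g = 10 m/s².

Taking torques about the hinge:
Beam weight: 35 × 10 = 350 N down at 2.35 m → arm 2.35 m, τ = 350 × 2.35 = 822.5 N·m clockwise.
Crate: 20 × 10 = 200 N down at 1.7 m → arm 1.7 m, τ = 200 × 1.7 = 340 N·m clockwise.
Block: 26 × 10 = 260 N down at 1.1 m → arm 1.1 m, τ = 260 × 1.1 = 286 N·m clockwise.
Total clockwise load moment = 1448 N·m.
The cable tension T acts at 4.7 m; only its component perpendicular to the bar, T sinθ, produces torque. sin 63° = 0.891.
Στ = 0 ⇒ T × 4.7 × 0.891 = 1448 ⇒ T = 1448 / 4.188 = 346 N.

T ≈ 346 N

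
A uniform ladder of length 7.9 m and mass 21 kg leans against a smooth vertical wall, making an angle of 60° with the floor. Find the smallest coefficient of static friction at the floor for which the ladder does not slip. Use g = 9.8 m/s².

μ_min ≈ 0.289

Sum moments about the foot of the ladder (the floor normal and friction both act there and drop out).
Ladder weight 21×9.8 = 205.8 N acts at 3.95 m along the ladder; its horizontal arm is 3.95·cos60° = 1.975 m → τ = 406.5 N·m clockwise.
Wall normal N acts horizontally at the top; its moment arm is the height L sinθ = 7.9·sin60° = 6.842 m, counterclockwise.
Setting net torque to zero: N × 6.842 = 406.5 → N = 59.41 N.
ΣFx = 0 ⇒ f = N_wall = 59.41 N. ΣFy = 0 ⇒ N_floor = 205.8 N.
μ_min = f / N_floor = 59.41 / 205.8 = 0.289.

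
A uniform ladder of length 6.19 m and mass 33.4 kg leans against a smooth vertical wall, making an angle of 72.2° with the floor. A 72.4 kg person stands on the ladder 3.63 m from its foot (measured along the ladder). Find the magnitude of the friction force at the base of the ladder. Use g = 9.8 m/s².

Sum moments about the foot of the ladder (the floor normal and friction both act there and drop out).
Ladder weight 33.4×9.8 = 327.3 N acts at 3.095 m along the ladder; its horizontal arm is 3.095·cos72.2° = 0.9461 m → τ = 309.7 N·m clockwise.
Person: 72.4×9.8 = 709.5 N at 3.63 m → arm 1.11 m → τ = 787.5 N·m clockwise.
Wall normal N acts horizontally at the top; its moment arm is the height L sinθ = 6.19·sin72.2° = 5.894 m, counterclockwise.
Balancing moments: N × 5.894 = 1097, giving N = 186 N.
ΣFx = 0: friction at the foot balances the wall's push, so f = N_wall = 186 N.

f ≈ 186 N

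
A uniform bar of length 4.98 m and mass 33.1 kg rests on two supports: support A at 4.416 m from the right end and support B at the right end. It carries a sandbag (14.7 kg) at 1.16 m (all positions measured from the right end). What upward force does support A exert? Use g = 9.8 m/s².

Take moments about support B.
Beam weight: 33.1 × 9.8 = 324.4 N down at 2.49 m → arm 2.49 m, τ = 324.4 × 2.49 = 807.8 N·m counterclockwise.
Sandbag: 14.7 × 9.8 = 144.1 N down at 1.16 m → arm 1.16 m, τ = 144.1 × 1.16 = 167.2 N·m counterclockwise.
Net load moment about support B = 975 N·m counterclockwise.
Reaction R at support A is upward at 4.416 m, arm 4.416 m → moment R × 4.416 clockwise.
Στ = 0 ⇒ R × 4.416 = 975 ⇒ R = 221 N.

R_A ≈ 221 N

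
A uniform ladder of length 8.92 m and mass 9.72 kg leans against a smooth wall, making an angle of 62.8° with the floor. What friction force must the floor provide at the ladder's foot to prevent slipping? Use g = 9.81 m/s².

f ≈ 24.5 N

Take moments about the foot of the ladder.
Ladder weight 9.72×9.81 = 95.35 N acts at 4.46 m along the ladder; its horizontal arm is 4.46·cos62.8° = 2.039 m → τ = 194.4 N·m clockwise.
Wall normal N acts horizontally at the top; its moment arm is the height L sinθ = 8.92·sin62.8° = 7.934 m, counterclockwise.
Setting net torque to zero: N × 7.934 = 194.4 → N = 24.5 N.
ΣFx = 0: friction at the foot balances the wall's push, so f = N_wall = 24.5 N.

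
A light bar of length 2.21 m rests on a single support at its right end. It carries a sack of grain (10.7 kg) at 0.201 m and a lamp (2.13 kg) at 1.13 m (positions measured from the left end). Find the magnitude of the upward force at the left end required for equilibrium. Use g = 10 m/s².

Taking torques about the right end:
Sack of grain: 10.7 × 10 = 107 N down at 0.201 m → arm 2.009 m, τ = 107 × 2.009 = 215 N·m counterclockwise.
Lamp: 2.13 × 10 = 21.3 N down at 1.13 m → arm 1.08 m, τ = 21.3 × 1.08 = 23 N·m counterclockwise.
Net moment of the loads = 238 N·m counterclockwise.
The upward force F acts at the left end, arm 2.21 m, giving F × 2.21 clockwise.
For rotational equilibrium, F × 2.21 = 238, so F = 238 / 2.21 = 108 N.

F ≈ 108 N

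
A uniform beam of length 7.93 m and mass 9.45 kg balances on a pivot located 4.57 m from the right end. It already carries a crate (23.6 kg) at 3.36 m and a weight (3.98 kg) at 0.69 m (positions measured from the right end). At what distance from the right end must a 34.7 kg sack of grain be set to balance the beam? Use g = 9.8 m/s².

x ≈ 6 m from the right end

Sum moments about the pivot (at 4.57 m from the right end) (the support reaction has zero arm there).
Beam weight: 9.45 × 9.8 = 92.61 N down at 3.965 m → arm 0.605 m, τ = 92.61 × 0.605 = 56.03 N·m clockwise.
Crate: 23.6 × 9.8 = 231.3 N down at 3.36 m → arm 1.21 m, τ = 231.3 × 1.21 = 279.9 N·m clockwise.
Weight: 3.98 × 9.8 = 39 N down at 0.69 m → arm 3.88 m, τ = 39 × 3.88 = 151.3 N·m clockwise.
Net moment of existing loads = 487.2 N·m clockwise.
The sack of grain weighs 34.7 × 9.8 = 340.1 N and must supply an equal counterclockwise moment, so its lever arm about the pivot is 487.2 / 340.1 = 1.43 m.
That puts it at 4.57 + 1.43 = 6 m from the right end.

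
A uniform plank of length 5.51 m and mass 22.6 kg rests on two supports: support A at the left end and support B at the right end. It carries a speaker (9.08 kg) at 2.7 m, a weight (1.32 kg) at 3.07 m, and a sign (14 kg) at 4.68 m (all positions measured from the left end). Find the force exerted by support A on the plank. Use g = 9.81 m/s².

R_A ≈ 183 N

Taking torques about support B:
Beam weight: 22.6 × 9.81 = 221.7 N down at 2.755 m → arm 2.755 m, τ = 221.7 × 2.755 = 610.8 N·m counterclockwise.
Speaker: 9.08 × 9.81 = 89.07 N down at 2.7 m → arm 2.81 m, τ = 89.07 × 2.81 = 250.3 N·m counterclockwise.
Weight: 1.32 × 9.81 = 12.95 N down at 3.07 m → arm 2.44 m, τ = 12.95 × 2.44 = 31.6 N·m counterclockwise.
Sign: 14 × 9.81 = 137.3 N down at 4.68 m → arm 0.83 m, τ = 137.3 × 0.83 = 114 N·m counterclockwise.
Net load moment about support B = 1007 N·m counterclockwise.
Reaction R at support A is upward at 0 m, arm 5.51 m → moment R × 5.51 clockwise.
Balancing moments: R × 5.51 = 1007, giving R = 183 N.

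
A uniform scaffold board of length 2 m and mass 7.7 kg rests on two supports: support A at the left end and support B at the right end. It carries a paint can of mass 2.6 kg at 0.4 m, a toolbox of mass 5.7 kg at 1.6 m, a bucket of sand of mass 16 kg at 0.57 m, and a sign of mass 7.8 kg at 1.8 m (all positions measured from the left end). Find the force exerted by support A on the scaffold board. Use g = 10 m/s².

R_A ≈ 193 N

Sum moments about support B (its reaction then has zero moment arm).
Beam weight: 7.7 × 10 = 77 N down at 1 m → arm 1 m, τ = 77 × 1 = 77 N·m counterclockwise.
Paint can: 2.6 × 10 = 26 N down at 0.4 m → arm 1.6 m, τ = 26 × 1.6 = 41.6 N·m counterclockwise.
Toolbox: 5.7 × 10 = 57 N down at 1.6 m → arm 0.4 m, τ = 57 × 0.4 = 22.8 N·m counterclockwise.
Bucket of sand: 16 × 10 = 160 N down at 0.57 m → arm 1.43 m, τ = 160 × 1.43 = 228.8 N·m counterclockwise.
Sign: 7.8 × 10 = 78 N down at 1.8 m → arm 0.2 m, τ = 78 × 0.2 = 15.6 N·m counterclockwise.
Net load moment about support B = 385.8 N·m counterclockwise.
Reaction R at support A is upward at 0 m, arm 2 m → moment R × 2 clockwise.
Στ = 0 ⇒ R × 2 = 385.8 ⇒ R = 193 N.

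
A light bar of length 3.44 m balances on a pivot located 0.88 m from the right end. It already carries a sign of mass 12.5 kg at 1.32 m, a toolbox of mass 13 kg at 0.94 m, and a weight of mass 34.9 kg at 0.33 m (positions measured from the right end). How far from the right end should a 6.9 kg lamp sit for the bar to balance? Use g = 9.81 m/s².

x ≈ 2.75 m from the right end

Taking torques about the pivot (at 0.88 m from the right end):
Sign: 12.5 × 9.81 = 122.6 N down at 1.32 m → arm 0.44 m, τ = 122.6 × 0.44 = 53.94 N·m counterclockwise.
Toolbox: 13 × 9.81 = 127.5 N down at 0.94 m → arm 0.06 m, τ = 127.5 × 0.06 = 7.65 N·m counterclockwise.
Weight: 34.9 × 9.81 = 342.4 N down at 0.33 m → arm 0.55 m, τ = 342.4 × 0.55 = 188.3 N·m clockwise.
Net moment of existing loads = 126.7 N·m clockwise.
The lamp weighs 6.9 × 9.81 = 67.69 N and must supply an equal counterclockwise moment, so its lever arm about the pivot is 126.7 / 67.69 = 1.87 m.
That puts it at 0.88 + 1.87 = 2.75 m from the right end.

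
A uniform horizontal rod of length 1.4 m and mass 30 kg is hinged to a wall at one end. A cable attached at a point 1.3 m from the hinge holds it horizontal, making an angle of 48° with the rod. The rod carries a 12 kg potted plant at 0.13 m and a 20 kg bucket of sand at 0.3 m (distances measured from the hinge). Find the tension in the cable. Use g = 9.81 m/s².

Choose the hinge as the axis so the unknown hinge reaction has zero arm there.
Beam weight: 30 × 9.81 = 294.3 N down at 0.7 m → arm 0.7 m, τ = 294.3 × 0.7 = 206 N·m clockwise.
Potted plant: 12 × 9.81 = 117.7 N down at 0.13 m → arm 0.13 m, τ = 117.7 × 0.13 = 15.3 N·m clockwise.
Bucket of sand: 20 × 9.81 = 196.2 N down at 0.3 m → arm 0.3 m, τ = 196.2 × 0.3 = 58.86 N·m clockwise.
Total clockwise load moment = 280.2 N·m.
The cable tension T acts at 1.3 m; only its component perpendicular to the rod, T sinθ, produces torque. sin 48° = 0.7431.
Στ = 0 ⇒ T × 1.3 × 0.7431 = 280.2 ⇒ T = 280.2 / 0.966 = 290 N.

T ≈ 290 N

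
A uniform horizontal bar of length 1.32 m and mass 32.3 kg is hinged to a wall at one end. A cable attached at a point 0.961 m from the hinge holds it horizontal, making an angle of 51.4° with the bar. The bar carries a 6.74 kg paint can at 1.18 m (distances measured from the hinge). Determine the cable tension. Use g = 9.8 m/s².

Take moments about the hinge.
Beam weight: 32.3 × 9.8 = 316.5 N down at 0.66 m → arm 0.66 m, τ = 316.5 × 0.66 = 208.9 N·m clockwise.
Paint can: 6.74 × 9.8 = 66.05 N down at 1.18 m → arm 1.18 m, τ = 66.05 × 1.18 = 77.94 N·m clockwise.
Total clockwise load moment = 286.8 N·m.
The cable tension T acts at 0.961 m; only its component perpendicular to the bar, T sinθ, produces torque. sin 51.4° = 0.7815.
Balancing moments: T × 0.961 × 0.7815 = 286.8, giving T = 286.8 / 0.751 = 382 N.

T ≈ 382 N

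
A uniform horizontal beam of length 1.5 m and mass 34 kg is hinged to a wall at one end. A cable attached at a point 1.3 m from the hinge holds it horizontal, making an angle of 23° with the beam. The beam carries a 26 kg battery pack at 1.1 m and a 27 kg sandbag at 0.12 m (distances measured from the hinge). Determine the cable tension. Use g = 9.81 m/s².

T ≈ 1110 N

About the hinge:
Beam weight: 34 × 9.81 = 333.5 N down at 0.75 m → arm 0.75 m, τ = 333.5 × 0.75 = 250.1 N·m clockwise.
Battery pack: 26 × 9.81 = 255.1 N down at 1.1 m → arm 1.1 m, τ = 255.1 × 1.1 = 280.6 N·m clockwise.
Sandbag: 27 × 9.81 = 264.9 N down at 0.12 m → arm 0.12 m, τ = 264.9 × 0.12 = 31.79 N·m clockwise.
Total clockwise load moment = 562.5 N·m.
The cable tension T acts at 1.3 m; only its component perpendicular to the beam, T sinθ, produces torque. sin 23° = 0.3907.
Balancing moments: T × 1.3 × 0.3907 = 562.5, giving T = 562.5 / 0.5079 = 1110 N.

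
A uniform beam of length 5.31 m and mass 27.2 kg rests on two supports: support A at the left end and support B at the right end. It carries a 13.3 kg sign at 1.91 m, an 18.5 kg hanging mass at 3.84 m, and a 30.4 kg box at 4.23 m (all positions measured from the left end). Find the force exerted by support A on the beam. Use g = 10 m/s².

Take moments about support B.
Beam weight: 27.2 × 10 = 272 N down at 2.655 m → arm 2.655 m, τ = 272 × 2.655 = 722.2 N·m counterclockwise.
Sign: 13.3 × 10 = 133 N down at 1.91 m → arm 3.4 m, τ = 133 × 3.4 = 452.2 N·m counterclockwise.
Hanging mass: 18.5 × 10 = 185 N down at 3.84 m → arm 1.47 m, τ = 185 × 1.47 = 271.9 N·m counterclockwise.
Box: 30.4 × 10 = 304 N down at 4.23 m → arm 1.08 m, τ = 304 × 1.08 = 328.3 N·m counterclockwise.
Net load moment about support B = 1775 N·m counterclockwise.
Reaction R at support A is upward at 0 m, arm 5.31 m → moment R × 5.31 clockwise.
Balancing moments: R × 5.31 = 1775, giving R = 334 N.

R_A ≈ 334 N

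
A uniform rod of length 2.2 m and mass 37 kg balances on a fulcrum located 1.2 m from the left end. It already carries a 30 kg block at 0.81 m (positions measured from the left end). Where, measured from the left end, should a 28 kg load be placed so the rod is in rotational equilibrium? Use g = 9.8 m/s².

x ≈ 1.75 m from the left end

Take moments about the fulcrum (at 1.2 m from the left end).
Beam weight: 37 × 9.8 = 362.6 N down at 1.1 m → arm 0.1 m, τ = 362.6 × 0.1 = 36.26 N·m counterclockwise.
Block: 30 × 9.8 = 294 N down at 0.81 m → arm 0.39 m, τ = 294 × 0.39 = 114.7 N·m counterclockwise.
Net moment of existing loads = 151 N·m counterclockwise.
The load weighs 28 × 9.8 = 274.4 N and must supply an equal clockwise moment, so its lever arm about the fulcrum is 151 / 274.4 = 0.55 m.
That puts it at 1.2 + 0.55 = 1.75 m from the left end.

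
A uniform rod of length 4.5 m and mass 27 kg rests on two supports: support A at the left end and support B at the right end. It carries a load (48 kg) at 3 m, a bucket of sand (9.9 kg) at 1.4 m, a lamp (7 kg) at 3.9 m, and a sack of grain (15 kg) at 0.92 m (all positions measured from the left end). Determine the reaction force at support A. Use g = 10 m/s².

R_A ≈ 492 N

Sum moments about support B (its reaction then has zero moment arm).
Beam weight: 27 × 10 = 270 N down at 2.25 m → arm 2.25 m, τ = 270 × 2.25 = 607.5 N·m counterclockwise.
Load: 48 × 10 = 480 N down at 3 m → arm 1.5 m, τ = 480 × 1.5 = 720 N·m counterclockwise.
Bucket of sand: 9.9 × 10 = 99 N down at 1.4 m → arm 3.1 m, τ = 99 × 3.1 = 306.9 N·m counterclockwise.
Lamp: 7 × 10 = 70 N down at 3.9 m → arm 0.6 m, τ = 70 × 0.6 = 42 N·m counterclockwise.
Sack of grain: 15 × 10 = 150 N down at 0.92 m → arm 3.58 m, τ = 150 × 3.58 = 537 N·m counterclockwise.
Net load moment about support B = 2213 N·m counterclockwise.
Reaction R at support A is upward at 0 m, arm 4.5 m → moment R × 4.5 clockwise.
Setting net torque to zero: R × 4.5 = 2213 → R = 492 N.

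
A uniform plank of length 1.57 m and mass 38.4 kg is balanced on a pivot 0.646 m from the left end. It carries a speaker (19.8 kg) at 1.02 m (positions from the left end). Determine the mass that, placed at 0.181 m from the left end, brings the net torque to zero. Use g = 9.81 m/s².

Taking torques about the pivot (at 0.646 m from the left end):
Beam weight: 38.4 × 9.81 = 376.7 N down at 0.785 m → arm 0.139 m, τ = 376.7 × 0.139 = 52.36 N·m clockwise.
Speaker: 19.8 × 9.81 = 194.2 N down at 1.02 m → arm 0.374 m, τ = 194.2 × 0.374 = 72.63 N·m clockwise.
Net moment of known loads = 125 N·m clockwise.
An unknown mass m at 0.181 m has arm 0.465 m; its moment is m·g·0.465 counterclockwise.
Setting net torque to zero: m × 9.81 × 0.465 = 125 → m = 125 / (9.81 × 0.465) = 27.4 kg.

m ≈ 27.4 kg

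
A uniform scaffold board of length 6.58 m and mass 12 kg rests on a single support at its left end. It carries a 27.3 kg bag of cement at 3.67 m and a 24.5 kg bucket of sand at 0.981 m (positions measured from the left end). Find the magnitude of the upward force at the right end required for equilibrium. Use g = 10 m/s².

About the left end:
Beam weight: 12 × 10 = 120 N down at 3.29 m → arm 3.29 m, τ = 120 × 3.29 = 394.8 N·m clockwise.
Bag of cement: 27.3 × 10 = 273 N down at 3.67 m → arm 3.67 m, τ = 273 × 3.67 = 1002 N·m clockwise.
Bucket of sand: 24.5 × 10 = 245 N down at 0.981 m → arm 0.981 m, τ = 245 × 0.981 = 240.3 N·m clockwise.
Net moment of the loads = 1637 N·m clockwise.
The upward force F acts at the right end, arm 6.58 m, giving F × 6.58 counterclockwise.
Balancing moments: F × 6.58 = 1637, giving F = 1637 / 6.58 = 249 N.

F ≈ 249 N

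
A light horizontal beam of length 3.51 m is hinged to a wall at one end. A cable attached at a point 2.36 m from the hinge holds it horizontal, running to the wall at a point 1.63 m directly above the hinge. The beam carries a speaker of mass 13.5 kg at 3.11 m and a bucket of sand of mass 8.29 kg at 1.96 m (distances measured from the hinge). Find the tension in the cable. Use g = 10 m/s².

Choose the hinge as the axis so the unknown hinge reaction has zero arm there.
Speaker: 13.5 × 10 = 135 N down at 3.11 m → arm 3.11 m, τ = 135 × 3.11 = 419.8 N·m clockwise.
Bucket of sand: 8.29 × 10 = 82.9 N down at 1.96 m → arm 1.96 m, τ = 82.9 × 1.96 = 162.5 N·m clockwise.
Total clockwise load moment = 582.3 N·m.
The cable tension T acts at 2.36 m; only its component perpendicular to the beam, T sinθ, produces torque. sinθ = h/√(h²+d²) = 1.63/√(1.63²+2.36²) = 0.5683.
Setting net torque to zero: T × 2.36 × 0.5683 = 582.3 → T = 582.3 / 1.341 = 434 N.

T ≈ 434 N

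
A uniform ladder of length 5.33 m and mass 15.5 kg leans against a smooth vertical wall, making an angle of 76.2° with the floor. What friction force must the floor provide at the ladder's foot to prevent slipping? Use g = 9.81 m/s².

Taking torques about the foot of the ladder:
Ladder weight 15.5×9.81 = 152.1 N acts at 2.665 m along the ladder; its horizontal arm is 2.665·cos76.2° = 0.6357 m → τ = 96.69 N·m clockwise.
Wall normal N acts horizontally at the top; its moment arm is the height L sinθ = 5.33·sin76.2° = 5.176 m, counterclockwise.
Στ = 0 ⇒ N × 5.176 = 96.69 ⇒ N = 18.7 N.
ΣFx = 0: friction at the foot balances the wall's push, so f = N_wall = 18.7 N.

f ≈ 18.7 N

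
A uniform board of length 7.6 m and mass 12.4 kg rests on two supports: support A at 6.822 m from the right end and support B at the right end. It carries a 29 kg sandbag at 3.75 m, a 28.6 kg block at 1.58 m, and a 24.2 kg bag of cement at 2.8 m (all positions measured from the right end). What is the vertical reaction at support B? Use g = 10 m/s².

Take moments about support A.
Beam weight: 12.4 × 10 = 124 N down at 3.8 m → arm 3.022 m, τ = 124 × 3.022 = 374.7 N·m clockwise.
Sandbag: 29 × 10 = 290 N down at 3.75 m → arm 3.072 m, τ = 290 × 3.072 = 890.9 N·m clockwise.
Block: 28.6 × 10 = 286 N down at 1.58 m → arm 5.242 m, τ = 286 × 5.242 = 1499 N·m clockwise.
Bag of cement: 24.2 × 10 = 242 N down at 2.8 m → arm 4.022 m, τ = 242 × 4.022 = 973.3 N·m clockwise.
Net load moment about support A = 3738 N·m clockwise.
Reaction R at support B is upward at 0 m, arm 6.822 m → moment R × 6.822 counterclockwise.
Balancing moments: R × 6.822 = 3738, giving R = 548 N.

R_B ≈ 548 N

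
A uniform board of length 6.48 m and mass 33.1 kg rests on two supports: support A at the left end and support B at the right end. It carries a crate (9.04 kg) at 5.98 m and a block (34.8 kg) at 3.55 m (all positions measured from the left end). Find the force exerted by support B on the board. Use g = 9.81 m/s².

R_B ≈ 431 N

Sum moments about support A (its reaction then has zero moment arm).
Beam weight: 33.1 × 9.81 = 324.7 N down at 3.24 m → arm 3.24 m, τ = 324.7 × 3.24 = 1052 N·m clockwise.
Crate: 9.04 × 9.81 = 88.68 N down at 5.98 m → arm 5.98 m, τ = 88.68 × 5.98 = 530.3 N·m clockwise.
Block: 34.8 × 9.81 = 341.4 N down at 3.55 m → arm 3.55 m, τ = 341.4 × 3.55 = 1212 N·m clockwise.
Net load moment about support A = 2794 N·m clockwise.
Reaction R at support B is upward at 6.48 m, arm 6.48 m → moment R × 6.48 counterclockwise.
Setting net torque to zero: R × 6.48 = 2794 → R = 431 N.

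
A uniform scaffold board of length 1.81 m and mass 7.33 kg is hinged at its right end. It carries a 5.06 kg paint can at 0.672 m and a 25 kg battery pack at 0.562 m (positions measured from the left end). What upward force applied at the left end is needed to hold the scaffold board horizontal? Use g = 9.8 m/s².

F ≈ 236 N

About the right end:
Beam weight: 7.33 × 9.8 = 71.83 N down at 0.905 m → arm 0.905 m, τ = 71.83 × 0.905 = 65.01 N·m counterclockwise.
Paint can: 5.06 × 9.8 = 49.59 N down at 0.672 m → arm 1.138 m, τ = 49.59 × 1.138 = 56.43 N·m counterclockwise.
Battery pack: 25 × 9.8 = 245 N down at 0.562 m → arm 1.248 m, τ = 245 × 1.248 = 305.8 N·m counterclockwise.
Net moment of the loads = 427.2 N·m counterclockwise.
The upward force F acts at the left end, arm 1.81 m, giving F × 1.81 clockwise.
Στ = 0 ⇒ F × 1.81 = 427.2 ⇒ F = 427.2 / 1.81 = 236 N.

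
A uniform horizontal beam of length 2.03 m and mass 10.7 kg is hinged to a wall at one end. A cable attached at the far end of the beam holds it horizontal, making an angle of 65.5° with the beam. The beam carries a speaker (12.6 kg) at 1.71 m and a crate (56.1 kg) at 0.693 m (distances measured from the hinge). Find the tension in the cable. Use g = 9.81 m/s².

Sum moments about the hinge (the unknown hinge reaction has zero arm there).
Beam weight: 10.7 × 9.81 = 105 N down at 1.015 m → arm 1.015 m, τ = 105 × 1.015 = 106.6 N·m clockwise.
Speaker: 12.6 × 9.81 = 123.6 N down at 1.71 m → arm 1.71 m, τ = 123.6 × 1.71 = 211.4 N·m clockwise.
Crate: 56.1 × 9.81 = 550.3 N down at 0.693 m → arm 0.693 m, τ = 550.3 × 0.693 = 381.4 N·m clockwise.
Total clockwise load moment = 699.4 N·m.
The cable tension T acts at 2.03 m; only its component perpendicular to the beam, T sinθ, produces torque. sin 65.5° = 0.91.
Setting net torque to zero: T × 2.03 × 0.91 = 699.4 → T = 699.4 / 1.847 = 379 N.

T ≈ 379 N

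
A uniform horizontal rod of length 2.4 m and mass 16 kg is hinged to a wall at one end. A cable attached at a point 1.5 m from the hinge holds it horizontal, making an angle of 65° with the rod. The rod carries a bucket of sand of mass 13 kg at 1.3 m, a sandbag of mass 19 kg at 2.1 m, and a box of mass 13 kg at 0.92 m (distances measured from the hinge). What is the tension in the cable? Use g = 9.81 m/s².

T ≈ 635 N

Sum moments about the hinge (the unknown hinge reaction has zero arm there).
Beam weight: 16 × 9.81 = 157 N down at 1.2 m → arm 1.2 m, τ = 157 × 1.2 = 188.4 N·m clockwise.
Bucket of sand: 13 × 9.81 = 127.5 N down at 1.3 m → arm 1.3 m, τ = 127.5 × 1.3 = 165.8 N·m clockwise.
Sandbag: 19 × 9.81 = 186.4 N down at 2.1 m → arm 2.1 m, τ = 186.4 × 2.1 = 391.4 N·m clockwise.
Box: 13 × 9.81 = 127.5 N down at 0.92 m → arm 0.92 m, τ = 127.5 × 0.92 = 117.3 N·m clockwise.
Total clockwise load moment = 862.9 N·m.
The cable tension T acts at 1.5 m; only its component perpendicular to the rod, T sinθ, produces torque. sin 65° = 0.9063.
For rotational equilibrium, T × 1.5 × 0.9063 = 862.9, so T = 862.9 / 1.359 = 635 N.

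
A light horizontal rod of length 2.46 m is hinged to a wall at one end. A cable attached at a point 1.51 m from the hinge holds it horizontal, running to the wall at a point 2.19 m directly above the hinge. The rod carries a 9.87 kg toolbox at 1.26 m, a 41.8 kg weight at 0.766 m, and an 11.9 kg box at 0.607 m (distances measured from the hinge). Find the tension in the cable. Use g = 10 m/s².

Choose the hinge as the axis so the unknown hinge reaction has zero arm there.
Toolbox: 9.87 × 10 = 98.7 N down at 1.26 m → arm 1.26 m, τ = 98.7 × 1.26 = 124.4 N·m clockwise.
Weight: 41.8 × 10 = 418 N down at 0.766 m → arm 0.766 m, τ = 418 × 0.766 = 320.2 N·m clockwise.
Box: 11.9 × 10 = 119 N down at 0.607 m → arm 0.607 m, τ = 119 × 0.607 = 72.23 N·m clockwise.
Total clockwise load moment = 516.8 N·m.
The cable tension T acts at 1.51 m; only its component perpendicular to the rod, T sinθ, produces torque. sinθ = h/√(h²+d²) = 2.19/√(2.19²+1.51²) = 0.8233.
Στ = 0 ⇒ T × 1.51 × 0.8233 = 516.8 ⇒ T = 516.8 / 1.243 = 416 N.

T ≈ 416 N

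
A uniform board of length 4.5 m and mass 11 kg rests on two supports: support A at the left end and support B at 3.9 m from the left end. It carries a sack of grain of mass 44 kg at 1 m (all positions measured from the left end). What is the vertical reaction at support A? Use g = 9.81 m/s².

R_A ≈ 367 N

Sum moments about support B (its reaction then has zero moment arm).
Beam weight: 11 × 9.81 = 107.9 N down at 2.25 m → arm 1.65 m, τ = 107.9 × 1.65 = 178 N·m counterclockwise.
Sack of grain: 44 × 9.81 = 431.6 N down at 1 m → arm 2.9 m, τ = 431.6 × 2.9 = 1252 N·m counterclockwise.
Net load moment about support B = 1430 N·m counterclockwise.
Reaction R at support A is upward at 0 m, arm 3.9 m → moment R × 3.9 clockwise.
Balancing moments: R × 3.9 = 1430, giving R = 367 N.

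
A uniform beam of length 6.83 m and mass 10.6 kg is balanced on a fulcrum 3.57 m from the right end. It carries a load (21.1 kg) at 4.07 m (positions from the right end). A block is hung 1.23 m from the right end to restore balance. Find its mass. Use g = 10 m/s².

m ≈ 3.81 kg

About the fulcrum (at 3.57 m from the right end):
Beam weight: 10.6 × 10 = 106 N down at 3.415 m → arm 0.155 m, τ = 106 × 0.155 = 16.43 N·m clockwise.
Load: 21.1 × 10 = 211 N down at 4.07 m → arm 0.5 m, τ = 211 × 0.5 = 105.5 N·m counterclockwise.
Net moment of known loads = 89.07 N·m counterclockwise.
An unknown mass m at 1.23 m has arm 2.34 m; its moment is m·g·2.34 clockwise.
Setting net torque to zero: m × 10 × 2.34 = 89.07 → m = 89.07 / (10 × 2.34) = 3.81 kg.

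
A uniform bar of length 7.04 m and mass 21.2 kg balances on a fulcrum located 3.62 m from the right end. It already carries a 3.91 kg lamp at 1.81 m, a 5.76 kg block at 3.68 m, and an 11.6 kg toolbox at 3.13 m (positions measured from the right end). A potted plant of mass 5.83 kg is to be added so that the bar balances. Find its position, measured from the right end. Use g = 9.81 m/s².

Take moments about the fulcrum (at 3.62 m from the right end).
Beam weight: 21.2 × 9.81 = 208 N down at 3.52 m → arm 0.1 m, τ = 208 × 0.1 = 20.8 N·m clockwise.
Lamp: 3.91 × 9.81 = 38.36 N down at 1.81 m → arm 1.81 m, τ = 38.36 × 1.81 = 69.43 N·m clockwise.
Block: 5.76 × 9.81 = 56.51 N down at 3.68 m → arm 0.06 m, τ = 56.51 × 0.06 = 3.391 N·m counterclockwise.
Toolbox: 11.6 × 9.81 = 113.8 N down at 3.13 m → arm 0.49 m, τ = 113.8 × 0.49 = 55.76 N·m clockwise.
Net moment of existing loads = 142.6 N·m clockwise.
The potted plant weighs 5.83 × 9.81 = 57.19 N and must supply an equal counterclockwise moment, so its lever arm about the fulcrum is 142.6 / 57.19 = 2.49 m.
That puts it at 3.62 + 2.49 = 6.11 m from the right end.

x ≈ 6.11 m from the right end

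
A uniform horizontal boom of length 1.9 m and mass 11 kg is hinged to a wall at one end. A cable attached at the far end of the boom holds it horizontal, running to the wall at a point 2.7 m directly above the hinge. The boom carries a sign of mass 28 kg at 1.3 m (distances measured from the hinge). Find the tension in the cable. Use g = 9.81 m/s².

Take moments about the hinge.
Beam weight: 11 × 9.81 = 107.9 N down at 0.95 m → arm 0.95 m, τ = 107.9 × 0.95 = 102.5 N·m clockwise.
Sign: 28 × 9.81 = 274.7 N down at 1.3 m → arm 1.3 m, τ = 274.7 × 1.3 = 357.1 N·m clockwise.
Total clockwise load moment = 459.6 N·m.
The cable tension T acts at 1.9 m; only its component perpendicular to the boom, T sinθ, produces torque. sinθ = h/√(h²+d²) = 2.7/√(2.7²+1.9²) = 0.8178.
For rotational equilibrium, T × 1.9 × 0.8178 = 459.6, so T = 459.6 / 1.554 = 296 N.

T ≈ 296 N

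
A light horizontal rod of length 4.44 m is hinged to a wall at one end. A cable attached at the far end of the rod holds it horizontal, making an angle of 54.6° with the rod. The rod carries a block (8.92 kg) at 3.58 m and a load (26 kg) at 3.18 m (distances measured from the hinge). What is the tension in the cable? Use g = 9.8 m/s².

Choose the hinge as the axis so the unknown hinge reaction has zero arm there.
Block: 8.92 × 9.8 = 87.42 N down at 3.58 m → arm 3.58 m, τ = 87.42 × 3.58 = 313 N·m clockwise.
Load: 26 × 9.8 = 254.8 N down at 3.18 m → arm 3.18 m, τ = 254.8 × 3.18 = 810.3 N·m clockwise.
Total clockwise load moment = 1123 N·m.
The cable tension T acts at 4.44 m; only its component perpendicular to the rod, T sinθ, produces torque. sin 54.6° = 0.8151.
Balancing moments: T × 4.44 × 0.8151 = 1123, giving T = 1123 / 3.619 = 310 N.

T ≈ 310 N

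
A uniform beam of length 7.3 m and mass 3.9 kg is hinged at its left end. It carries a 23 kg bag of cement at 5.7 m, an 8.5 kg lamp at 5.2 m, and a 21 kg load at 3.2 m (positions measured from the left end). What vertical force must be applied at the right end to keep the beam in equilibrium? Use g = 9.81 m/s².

F ≈ 345 N

About the left end:
Beam weight: 3.9 × 9.81 = 38.26 N down at 3.65 m → arm 3.65 m, τ = 38.26 × 3.65 = 139.6 N·m clockwise.
Bag of cement: 23 × 9.81 = 225.6 N down at 5.7 m → arm 5.7 m, τ = 225.6 × 5.7 = 1286 N·m clockwise.
Lamp: 8.5 × 9.81 = 83.39 N down at 5.2 m → arm 5.2 m, τ = 83.39 × 5.2 = 433.6 N·m clockwise.
Load: 21 × 9.81 = 206 N down at 3.2 m → arm 3.2 m, τ = 206 × 3.2 = 659.2 N·m clockwise.
Net moment of the loads = 2518 N·m clockwise.
The upward force F acts at the right end, arm 7.3 m, giving F × 7.3 counterclockwise.
Στ = 0 ⇒ F × 7.3 = 2518 ⇒ F = 2518 / 7.3 = 345 N.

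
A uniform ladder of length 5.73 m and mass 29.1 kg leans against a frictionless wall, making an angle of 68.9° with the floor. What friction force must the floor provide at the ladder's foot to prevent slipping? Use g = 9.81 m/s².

f ≈ 55.1 N

Choose the foot of the ladder as the axis so the floor normal and friction both act there and drop out.
Ladder weight 29.1×9.81 = 285.5 N acts at 2.865 m along the ladder; its horizontal arm is 2.865·cos68.9° = 1.031 m → τ = 294.4 N·m clockwise.
Wall normal N acts horizontally at the top; its moment arm is the height L sinθ = 5.73·sin68.9° = 5.346 m, counterclockwise.
Στ = 0 ⇒ N × 5.346 = 294.4 ⇒ N = 55.1 N.
ΣFx = 0: friction at the foot balances the wall's push, so f = N_wall = 55.1 N.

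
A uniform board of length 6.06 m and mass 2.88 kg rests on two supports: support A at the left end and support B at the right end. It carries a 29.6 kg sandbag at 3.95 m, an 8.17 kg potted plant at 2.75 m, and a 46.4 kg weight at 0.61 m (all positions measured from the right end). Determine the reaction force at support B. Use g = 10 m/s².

R_B ≈ 579 N

Choose support A as the axis so its reaction then has zero moment arm.
Beam weight: 2.88 × 10 = 28.8 N down at 3.03 m → arm 3.03 m, τ = 28.8 × 3.03 = 87.26 N·m clockwise.
Sandbag: 29.6 × 10 = 296 N down at 3.95 m → arm 2.11 m, τ = 296 × 2.11 = 624.6 N·m clockwise.
Potted plant: 8.17 × 10 = 81.7 N down at 2.75 m → arm 3.31 m, τ = 81.7 × 3.31 = 270.4 N·m clockwise.
Weight: 46.4 × 10 = 464 N down at 0.61 m → arm 5.45 m, τ = 464 × 5.45 = 2529 N·m clockwise.
Net load moment about support A = 3511 N·m clockwise.
Reaction R at support B is upward at 0 m, arm 6.06 m → moment R × 6.06 counterclockwise.
Balancing moments: R × 6.06 = 3511, giving R = 579 N.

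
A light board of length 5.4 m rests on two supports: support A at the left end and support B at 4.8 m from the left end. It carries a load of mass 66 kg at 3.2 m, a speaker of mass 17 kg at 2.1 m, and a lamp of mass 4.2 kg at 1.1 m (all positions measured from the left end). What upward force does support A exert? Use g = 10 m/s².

Choose support B as the axis so its reaction then has zero moment arm.
Load: 66 × 10 = 660 N down at 3.2 m → arm 1.6 m, τ = 660 × 1.6 = 1056 N·m counterclockwise.
Speaker: 17 × 10 = 170 N down at 2.1 m → arm 2.7 m, τ = 170 × 2.7 = 459 N·m counterclockwise.
Lamp: 4.2 × 10 = 42 N down at 1.1 m → arm 3.7 m, τ = 42 × 3.7 = 155.4 N·m counterclockwise.
Net load moment about support B = 1670 N·m counterclockwise.
Reaction R at support A is upward at 0 m, arm 4.8 m → moment R × 4.8 clockwise.
For rotational equilibrium, R × 4.8 = 1670, so R = 348 N.

R_A ≈ 348 N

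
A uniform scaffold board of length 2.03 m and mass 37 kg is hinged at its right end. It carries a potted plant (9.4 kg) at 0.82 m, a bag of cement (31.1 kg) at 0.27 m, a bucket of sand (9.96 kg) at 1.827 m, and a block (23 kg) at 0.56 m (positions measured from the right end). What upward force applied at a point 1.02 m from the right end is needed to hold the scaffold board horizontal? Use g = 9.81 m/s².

F ≈ 815 N

Choose the right end as the axis so the unknown pivot reaction has zero arm there.
Beam weight: 37 × 9.81 = 363 N down at 1.015 m → arm 1.015 m, τ = 363 × 1.015 = 368.4 N·m counterclockwise.
Potted plant: 9.4 × 9.81 = 92.21 N down at 0.82 m → arm 0.82 m, τ = 92.21 × 0.82 = 75.61 N·m counterclockwise.
Bag of cement: 31.1 × 9.81 = 305.1 N down at 0.27 m → arm 0.27 m, τ = 305.1 × 0.27 = 82.38 N·m counterclockwise.
Bucket of sand: 9.96 × 9.81 = 97.71 N down at 1.827 m → arm 1.827 m, τ = 97.71 × 1.827 = 178.5 N·m counterclockwise.
Block: 23 × 9.81 = 225.6 N down at 0.56 m → arm 0.56 m, τ = 225.6 × 0.56 = 126.3 N·m counterclockwise.
Net moment of the loads = 831.2 N·m counterclockwise.
The upward force F acts at a point 1.02 m from the right end, arm 1.02 m, giving F × 1.02 clockwise.
For rotational equilibrium, F × 1.02 = 831.2, so F = 831.2 / 1.02 = 815 N.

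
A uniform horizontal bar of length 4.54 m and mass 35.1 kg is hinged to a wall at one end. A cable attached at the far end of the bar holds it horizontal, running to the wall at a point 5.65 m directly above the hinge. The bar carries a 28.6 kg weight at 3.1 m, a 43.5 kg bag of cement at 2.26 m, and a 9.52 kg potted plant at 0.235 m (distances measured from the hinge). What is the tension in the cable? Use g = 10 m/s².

Sum moments about the hinge (the unknown hinge reaction has zero arm there).
Beam weight: 35.1 × 10 = 351 N down at 2.27 m → arm 2.27 m, τ = 351 × 2.27 = 796.8 N·m clockwise.
Weight: 28.6 × 10 = 286 N down at 3.1 m → arm 3.1 m, τ = 286 × 3.1 = 886.6 N·m clockwise.
Bag of cement: 43.5 × 10 = 435 N down at 2.26 m → arm 2.26 m, τ = 435 × 2.26 = 983.1 N·m clockwise.
Potted plant: 9.52 × 10 = 95.2 N down at 0.235 m → arm 0.235 m, τ = 95.2 × 0.235 = 22.37 N·m clockwise.
Total clockwise load moment = 2689 N·m.
The cable tension T acts at 4.54 m; only its component perpendicular to the bar, T sinθ, produces torque. sinθ = h/√(h²+d²) = 5.65/√(5.65²+4.54²) = 0.7795.
Στ = 0 ⇒ T × 4.54 × 0.7795 = 2689 ⇒ T = 2689 / 3.539 = 760 N.

T ≈ 760 N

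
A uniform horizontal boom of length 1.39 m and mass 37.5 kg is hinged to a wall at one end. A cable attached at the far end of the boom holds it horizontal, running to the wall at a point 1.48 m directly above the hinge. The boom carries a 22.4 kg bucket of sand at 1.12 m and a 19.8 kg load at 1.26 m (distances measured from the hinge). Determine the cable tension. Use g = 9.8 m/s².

Taking torques about the hinge:
Beam weight: 37.5 × 9.8 = 367.5 N down at 0.695 m → arm 0.695 m, τ = 367.5 × 0.695 = 255.4 N·m clockwise.
Bucket of sand: 22.4 × 9.8 = 219.5 N down at 1.12 m → arm 1.12 m, τ = 219.5 × 1.12 = 245.8 N·m clockwise.
Load: 19.8 × 9.8 = 194 N down at 1.26 m → arm 1.26 m, τ = 194 × 1.26 = 244.4 N·m clockwise.
Total clockwise load moment = 745.6 N·m.
The cable tension T acts at 1.39 m; only its component perpendicular to the boom, T sinθ, produces torque. sinθ = h/√(h²+d²) = 1.48/√(1.48²+1.39²) = 0.7289.
Στ = 0 ⇒ T × 1.39 × 0.7289 = 745.6 ⇒ T = 745.6 / 1.013 = 736 N.

T ≈ 736 N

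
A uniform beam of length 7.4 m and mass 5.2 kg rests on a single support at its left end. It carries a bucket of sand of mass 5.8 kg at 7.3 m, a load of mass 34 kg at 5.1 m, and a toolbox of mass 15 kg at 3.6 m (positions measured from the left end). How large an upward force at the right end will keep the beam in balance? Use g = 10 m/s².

F ≈ 391 N

Sum moments about the left end (the unknown pivot reaction has zero arm there).
Beam weight: 5.2 × 10 = 52 N down at 3.7 m → arm 3.7 m, τ = 52 × 3.7 = 192.4 N·m clockwise.
Bucket of sand: 5.8 × 10 = 58 N down at 7.3 m → arm 7.3 m, τ = 58 × 7.3 = 423.4 N·m clockwise.
Load: 34 × 10 = 340 N down at 5.1 m → arm 5.1 m, τ = 340 × 5.1 = 1734 N·m clockwise.
Toolbox: 15 × 10 = 150 N down at 3.6 m → arm 3.6 m, τ = 150 × 3.6 = 540 N·m clockwise.
Net moment of the loads = 2890 N·m clockwise.
The upward force F acts at the right end, arm 7.4 m, giving F × 7.4 counterclockwise.
For rotational equilibrium, F × 7.4 = 2890, so F = 2890 / 7.4 = 391 N.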